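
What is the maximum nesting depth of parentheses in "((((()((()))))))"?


Input: "((((()((()))))))"
Tracking depth:
  Position 0 '(': depth becomes 1
  Position 1 '(': depth becomes 2
  Position 2 '(': depth becomes 3
  Position 3 '(': depth becomes 4
  Position 4 '(': depth becomes 5
  Position 5 ')': depth becomes 4
  Position 6 '(': depth becomes 5
  Position 7 '(': depth becomes 6
  Position 8 '(': depth becomes 7
  Position 9 ')': depth becomes 6
  Position 10 ')': depth becomes 5
  Position 11 ')': depth becomes 4
  Position 12 ')': depth becomes 3
  Position 13 ')': depth becomes 2
  Position 14 ')': depth becomes 1
  Position 15 ')': depth becomes 0
Maximum depth reached: 7

7


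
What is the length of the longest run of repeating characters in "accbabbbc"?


Input: "accbabbbc"
Scanning for longest run:
  Position 1 ('c'): new char, reset run to 1
  Position 2 ('c'): continues run of 'c', length=2
  Position 3 ('b'): new char, reset run to 1
  Position 4 ('a'): new char, reset run to 1
  Position 5 ('b'): new char, reset run to 1
  Position 6 ('b'): continues run of 'b', length=2
  Position 7 ('b'): continues run of 'b', length=3
  Position 8 ('c'): new char, reset run to 1
Longest run: 'b' with length 3

3


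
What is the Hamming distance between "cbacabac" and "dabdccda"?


Comparing "cbacabac" and "dabdccda" position by position:
  Position 0: 'c' vs 'd' => differ
  Position 1: 'b' vs 'a' => differ
  Position 2: 'a' vs 'b' => differ
  Position 3: 'c' vs 'd' => differ
  Position 4: 'a' vs 'c' => differ
  Position 5: 'b' vs 'c' => differ
  Position 6: 'a' vs 'd' => differ
  Position 7: 'c' vs 'a' => differ
Total differences (Hamming distance): 8

8


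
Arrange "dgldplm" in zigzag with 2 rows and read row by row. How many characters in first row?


Zigzag "dgldplm" into 2 rows:
Placing characters:
  'd' => row 0
  'g' => row 1
  'l' => row 0
  'd' => row 1
  'p' => row 0
  'l' => row 1
  'm' => row 0
Rows:
  Row 0: "dlpm"
  Row 1: "gdl"
First row length: 4

4


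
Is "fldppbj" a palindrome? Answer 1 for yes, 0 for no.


Input: fldppbj
Reversed: jbppdlf
  Compare pos 0 ('f') with pos 6 ('j'): MISMATCH
  Compare pos 1 ('l') with pos 5 ('b'): MISMATCH
  Compare pos 2 ('d') with pos 4 ('p'): MISMATCH
Result: not a palindrome

0


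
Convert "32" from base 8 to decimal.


Input: "32" in base 8
Positional expansion:
  Digit '3' (value 3) x 8^1 = 24
  Digit '2' (value 2) x 8^0 = 2
Sum = 26

26


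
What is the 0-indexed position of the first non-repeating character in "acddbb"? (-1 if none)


Input: acddbb
Character frequencies:
  'a': 1
  'b': 2
  'c': 1
  'd': 2
Scanning left to right for freq == 1:
  Position 0 ('a'): unique! => answer = 0

0


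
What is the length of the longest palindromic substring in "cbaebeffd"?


Input: "cbaebeffd"
Checking substrings for palindromes:
  [3:6] "ebe" (len 3) => palindrome
  [6:8] "ff" (len 2) => palindrome
Longest palindromic substring: "ebe" with length 3

3


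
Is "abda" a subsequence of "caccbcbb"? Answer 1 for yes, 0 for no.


Check if "abda" is a subsequence of "caccbcbb"
Greedy scan:
  Position 0 ('c'): no match needed
  Position 1 ('a'): matches sub[0] = 'a'
  Position 2 ('c'): no match needed
  Position 3 ('c'): no match needed
  Position 4 ('b'): matches sub[1] = 'b'
  Position 5 ('c'): no match needed
  Position 6 ('b'): no match needed
  Position 7 ('b'): no match needed
Only matched 2/4 characters => not a subsequence

0


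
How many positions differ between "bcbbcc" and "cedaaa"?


Comparing "bcbbcc" and "cedaaa" position by position:
  Position 0: 'b' vs 'c' => DIFFER
  Position 1: 'c' vs 'e' => DIFFER
  Position 2: 'b' vs 'd' => DIFFER
  Position 3: 'b' vs 'a' => DIFFER
  Position 4: 'c' vs 'a' => DIFFER
  Position 5: 'c' vs 'a' => DIFFER
Positions that differ: 6

6


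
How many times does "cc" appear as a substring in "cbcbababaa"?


Searching for "cc" in "cbcbababaa"
Scanning each position:
  Position 0: "cb" => no
  Position 1: "bc" => no
  Position 2: "cb" => no
  Position 3: "ba" => no
  Position 4: "ab" => no
  Position 5: "ba" => no
  Position 6: "ab" => no
  Position 7: "ba" => no
  Position 8: "aa" => no
Total occurrences: 0

0


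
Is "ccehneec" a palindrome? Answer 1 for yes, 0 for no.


Input: ccehneec
Reversed: ceenhecc
  Compare pos 0 ('c') with pos 7 ('c'): match
  Compare pos 1 ('c') with pos 6 ('e'): MISMATCH
  Compare pos 2 ('e') with pos 5 ('e'): match
  Compare pos 3 ('h') with pos 4 ('n'): MISMATCH
Result: not a palindrome

0


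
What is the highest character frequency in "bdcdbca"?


Input: bdcdbca
Character counts:
  'a': 1
  'b': 2
  'c': 2
  'd': 2
Maximum frequency: 2

2


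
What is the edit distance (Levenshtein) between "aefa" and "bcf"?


Computing edit distance: "aefa" -> "bcf"
DP table:
           b    c    f
      0    1    2    3
  a   1    1    2    3
  e   2    2    2    3
  f   3    3    3    2
  a   4    4    4    3
Edit distance = dp[4][3] = 3

3


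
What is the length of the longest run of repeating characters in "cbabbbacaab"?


Input: "cbabbbacaab"
Scanning for longest run:
  Position 1 ('b'): new char, reset run to 1
  Position 2 ('a'): new char, reset run to 1
  Position 3 ('b'): new char, reset run to 1
  Position 4 ('b'): continues run of 'b', length=2
  Position 5 ('b'): continues run of 'b', length=3
  Position 6 ('a'): new char, reset run to 1
  Position 7 ('c'): new char, reset run to 1
  Position 8 ('a'): new char, reset run to 1
  Position 9 ('a'): continues run of 'a', length=2
  Position 10 ('b'): new char, reset run to 1
Longest run: 'b' with length 3

3


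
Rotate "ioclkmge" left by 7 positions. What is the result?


Input: "ioclkmge", rotate left by 7
First 7 characters: "ioclkmg"
Remaining characters: "e"
Concatenate remaining + first: "e" + "ioclkmg" = "eioclkmg"

eioclkmg


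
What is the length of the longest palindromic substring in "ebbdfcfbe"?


Input: "ebbdfcfbe"
Checking substrings for palindromes:
  [4:7] "fcf" (len 3) => palindrome
  [1:3] "bb" (len 2) => palindrome
Longest palindromic substring: "fcf" with length 3

3


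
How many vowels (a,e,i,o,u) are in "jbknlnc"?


Input: jbknlnc
Checking each character:
  'j' at position 0: consonant
  'b' at position 1: consonant
  'k' at position 2: consonant
  'n' at position 3: consonant
  'l' at position 4: consonant
  'n' at position 5: consonant
  'c' at position 6: consonant
Total vowels: 0

0


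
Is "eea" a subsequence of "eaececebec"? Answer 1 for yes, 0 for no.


Check if "eea" is a subsequence of "eaececebec"
Greedy scan:
  Position 0 ('e'): matches sub[0] = 'e'
  Position 1 ('a'): no match needed
  Position 2 ('e'): matches sub[1] = 'e'
  Position 3 ('c'): no match needed
  Position 4 ('e'): no match needed
  Position 5 ('c'): no match needed
  Position 6 ('e'): no match needed
  Position 7 ('b'): no match needed
  Position 8 ('e'): no match needed
  Position 9 ('c'): no match needed
Only matched 2/3 characters => not a subsequence

0


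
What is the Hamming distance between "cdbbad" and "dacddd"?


Comparing "cdbbad" and "dacddd" position by position:
  Position 0: 'c' vs 'd' => differ
  Position 1: 'd' vs 'a' => differ
  Position 2: 'b' vs 'c' => differ
  Position 3: 'b' vs 'd' => differ
  Position 4: 'a' vs 'd' => differ
  Position 5: 'd' vs 'd' => same
Total differences (Hamming distance): 5

5


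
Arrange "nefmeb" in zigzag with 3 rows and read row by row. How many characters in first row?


Zigzag "nefmeb" into 3 rows:
Placing characters:
  'n' => row 0
  'e' => row 1
  'f' => row 2
  'm' => row 1
  'e' => row 0
  'b' => row 1
Rows:
  Row 0: "ne"
  Row 1: "emb"
  Row 2: "f"
First row length: 2

2


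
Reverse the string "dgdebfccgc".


Input: dgdebfccgc
Reading characters right to left:
  Position 9: 'c'
  Position 8: 'g'
  Position 7: 'c'
  Position 6: 'c'
  Position 5: 'f'
  Position 4: 'b'
  Position 3: 'e'
  Position 2: 'd'
  Position 1: 'g'
  Position 0: 'd'
Reversed: cgccfbedgd

cgccfbedgd


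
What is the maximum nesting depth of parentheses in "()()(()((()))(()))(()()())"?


Input: "()()(()((()))(()))(()()())"
Tracking depth:
  Position 0 '(': depth becomes 1
  Position 1 ')': depth becomes 0
  Position 2 '(': depth becomes 1
  Position 3 ')': depth becomes 0
  Position 4 '(': depth becomes 1
  Position 5 '(': depth becomes 2
  Position 6 ')': depth becomes 1
  Position 7 '(': depth becomes 2
  Position 8 '(': depth becomes 3
  Position 9 '(': depth becomes 4
  Position 10 ')': depth becomes 3
  Position 11 ')': depth becomes 2
  Position 12 ')': depth becomes 1
  Position 13 '(': depth becomes 2
  Position 14 '(': depth becomes 3
  Position 15 ')': depth becomes 2
  Position 16 ')': depth becomes 1
  Position 17 ')': depth becomes 0
  Position 18 '(': depth becomes 1
  Position 19 '(': depth becomes 2
  Position 20 ')': depth becomes 1
  Position 21 '(': depth becomes 2
  Position 22 ')': depth becomes 1
  Position 23 '(': depth becomes 2
  Position 24 ')': depth becomes 1
  Position 25 ')': depth becomes 0
Maximum depth reached: 4

4


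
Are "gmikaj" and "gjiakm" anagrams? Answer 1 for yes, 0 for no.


Strings: "gmikaj", "gjiakm"
Sorted first:  agijkm
Sorted second: agijkm
Sorted forms match => anagrams

1


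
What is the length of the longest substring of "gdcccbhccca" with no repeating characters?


Input: "gdcccbhccca"
Sliding window (track last position of each char):
  Position 0 ('g'): window [0,0] length 1 -- new best
  Position 1 ('d'): window [0,1] length 2 -- new best
  Position 2 ('c'): window [0,2] length 3 -- new best
  Position 3 ('c'): repeat (last at 2), move window start to 3
  Position 3 ('c'): window [3,3] length 1
  Position 4 ('c'): repeat (last at 3), move window start to 4
  Position 4 ('c'): window [4,4] length 1
  Position 5 ('b'): window [4,5] length 2
  Position 6 ('h'): window [4,6] length 3
  Position 7 ('c'): repeat (last at 4), move window start to 5
  Position 7 ('c'): window [5,7] length 3
  Position 8 ('c'): repeat (last at 7), move window start to 8
  Position 8 ('c'): window [8,8] length 1
  Position 9 ('c'): repeat (last at 8), move window start to 9
  Position 9 ('c'): window [9,9] length 1
  Position 10 ('a'): window [9,10] length 2
Longest substring with no repeats: "gdc" with length 3

3


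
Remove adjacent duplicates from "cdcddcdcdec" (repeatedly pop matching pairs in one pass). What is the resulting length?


Input: cdcddcdcdec
Stack-based adjacent duplicate removal:
  Read 'c': push. Stack: c
  Read 'd': push. Stack: cd
  Read 'c': push. Stack: cdc
  Read 'd': push. Stack: cdcd
  Read 'd': matches stack top 'd' => pop. Stack: cdc
  Read 'c': matches stack top 'c' => pop. Stack: cd
  Read 'd': matches stack top 'd' => pop. Stack: c
  Read 'c': matches stack top 'c' => pop. Stack: (empty)
  Read 'd': push. Stack: d
  Read 'e': push. Stack: de
  Read 'c': push. Stack: dec
Final stack: "dec" (length 3)

3


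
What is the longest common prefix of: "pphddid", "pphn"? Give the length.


Words: pphddid, pphn
  Position 0: all 'p' => match
  Position 1: all 'p' => match
  Position 2: all 'h' => match
  Position 3: ('d', 'n') => mismatch, stop
LCP = "pph" (length 3)

3


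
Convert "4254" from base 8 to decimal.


Input: "4254" in base 8
Positional expansion:
  Digit '4' (value 4) x 8^3 = 2048
  Digit '2' (value 2) x 8^2 = 128
  Digit '5' (value 5) x 8^1 = 40
  Digit '4' (value 4) x 8^0 = 4
Sum = 2220

2220


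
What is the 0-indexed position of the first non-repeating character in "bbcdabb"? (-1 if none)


Input: bbcdabb
Character frequencies:
  'a': 1
  'b': 4
  'c': 1
  'd': 1
Scanning left to right for freq == 1:
  Position 0 ('b'): freq=4, skip
  Position 1 ('b'): freq=4, skip
  Position 2 ('c'): unique! => answer = 2

2


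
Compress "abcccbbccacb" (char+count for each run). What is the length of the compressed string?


Input: abcccbbccacb
Runs:
  'a' x 1 => "a1"
  'b' x 1 => "b1"
  'c' x 3 => "c3"
  'b' x 2 => "b2"
  'c' x 2 => "c2"
  'a' x 1 => "a1"
  'c' x 1 => "c1"
  'b' x 1 => "b1"
Compressed: "a1b1c3b2c2a1c1b1"
Compressed length: 16

16


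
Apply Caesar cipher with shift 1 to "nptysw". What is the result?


Caesar cipher: shift "nptysw" by 1
  'n' (pos 13) + 1 = pos 14 = 'o'
  'p' (pos 15) + 1 = pos 16 = 'q'
  't' (pos 19) + 1 = pos 20 = 'u'
  'y' (pos 24) + 1 = pos 25 = 'z'
  's' (pos 18) + 1 = pos 19 = 't'
  'w' (pos 22) + 1 = pos 23 = 'x'
Result: oquztx

oquztx


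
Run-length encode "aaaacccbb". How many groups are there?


Input: aaaacccbb
Scanning for consecutive runs:
  Group 1: 'a' x 4 (positions 0-3)
  Group 2: 'c' x 3 (positions 4-6)
  Group 3: 'b' x 2 (positions 7-8)
Total groups: 3

3


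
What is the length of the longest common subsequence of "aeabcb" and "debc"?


LCS of "aeabcb" and "debc"
DP table:
           d    e    b    c
      0    0    0    0    0
  a   0    0    0    0    0
  e   0    0    1    1    1
  a   0    0    1    1    1
  b   0    0    1    2    2
  c   0    0    1    2    3
  b   0    0    1    2    3
LCS length = dp[6][4] = 3

3


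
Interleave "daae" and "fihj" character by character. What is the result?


Interleaving "daae" and "fihj":
  Position 0: 'd' from first, 'f' from second => "df"
  Position 1: 'a' from first, 'i' from second => "ai"
  Position 2: 'a' from first, 'h' from second => "ah"
  Position 3: 'e' from first, 'j' from second => "ej"
Result: dfaiahej

dfaiahej


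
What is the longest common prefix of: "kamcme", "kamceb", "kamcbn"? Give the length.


Words: kamcme, kamceb, kamcbn
  Position 0: all 'k' => match
  Position 1: all 'a' => match
  Position 2: all 'm' => match
  Position 3: all 'c' => match
  Position 4: ('m', 'e', 'b') => mismatch, stop
LCP = "kamc" (length 4)

4


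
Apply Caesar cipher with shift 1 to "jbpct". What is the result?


Caesar cipher: shift "jbpct" by 1
  'j' (pos 9) + 1 = pos 10 = 'k'
  'b' (pos 1) + 1 = pos 2 = 'c'
  'p' (pos 15) + 1 = pos 16 = 'q'
  'c' (pos 2) + 1 = pos 3 = 'd'
  't' (pos 19) + 1 = pos 20 = 'u'
Result: kcqdu

kcqdu


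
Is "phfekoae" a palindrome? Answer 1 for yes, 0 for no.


Input: phfekoae
Reversed: eaokefhp
  Compare pos 0 ('p') with pos 7 ('e'): MISMATCH
  Compare pos 1 ('h') with pos 6 ('a'): MISMATCH
  Compare pos 2 ('f') with pos 5 ('o'): MISMATCH
  Compare pos 3 ('e') with pos 4 ('k'): MISMATCH
Result: not a palindrome

0


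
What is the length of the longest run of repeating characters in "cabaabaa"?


Input: "cabaabaa"
Scanning for longest run:
  Position 1 ('a'): new char, reset run to 1
  Position 2 ('b'): new char, reset run to 1
  Position 3 ('a'): new char, reset run to 1
  Position 4 ('a'): continues run of 'a', length=2
  Position 5 ('b'): new char, reset run to 1
  Position 6 ('a'): new char, reset run to 1
  Position 7 ('a'): continues run of 'a', length=2
Longest run: 'a' with length 2

2


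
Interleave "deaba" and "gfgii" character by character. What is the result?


Interleaving "deaba" and "gfgii":
  Position 0: 'd' from first, 'g' from second => "dg"
  Position 1: 'e' from first, 'f' from second => "ef"
  Position 2: 'a' from first, 'g' from second => "ag"
  Position 3: 'b' from first, 'i' from second => "bi"
  Position 4: 'a' from first, 'i' from second => "ai"
Result: dgefagbiai

dgefagbiai


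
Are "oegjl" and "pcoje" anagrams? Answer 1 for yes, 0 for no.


Strings: "oegjl", "pcoje"
Sorted first:  egjlo
Sorted second: cejop
Differ at position 0: 'e' vs 'c' => not anagrams

0


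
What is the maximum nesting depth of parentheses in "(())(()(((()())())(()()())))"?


Input: "(())(()(((()())())(()()())))"
Tracking depth:
  Position 0 '(': depth becomes 1
  Position 1 '(': depth becomes 2
  Position 2 ')': depth becomes 1
  Position 3 ')': depth becomes 0
  Position 4 '(': depth becomes 1
  Position 5 '(': depth becomes 2
  Position 6 ')': depth becomes 1
  Position 7 '(': depth becomes 2
  Position 8 '(': depth becomes 3
  Position 9 '(': depth becomes 4
  Position 10 '(': depth becomes 5
  Position 11 ')': depth becomes 4
  Position 12 '(': depth becomes 5
  Position 13 ')': depth becomes 4
  Position 14 ')': depth becomes 3
  Position 15 '(': depth becomes 4
  Position 16 ')': depth becomes 3
  Position 17 ')': depth becomes 2
  Position 18 '(': depth becomes 3
  Position 19 '(': depth becomes 4
  Position 20 ')': depth becomes 3
  Position 21 '(': depth becomes 4
  Position 22 ')': depth becomes 3
  Position 23 '(': depth becomes 4
  Position 24 ')': depth becomes 3
  Position 25 ')': depth becomes 2
  Position 26 ')': depth becomes 1
  Position 27 ')': depth becomes 0
Maximum depth reached: 5

5


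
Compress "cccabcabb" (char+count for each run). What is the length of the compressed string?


Input: cccabcabb
Runs:
  'c' x 3 => "c3"
  'a' x 1 => "a1"
  'b' x 1 => "b1"
  'c' x 1 => "c1"
  'a' x 1 => "a1"
  'b' x 2 => "b2"
Compressed: "c3a1b1c1a1b2"
Compressed length: 12

12


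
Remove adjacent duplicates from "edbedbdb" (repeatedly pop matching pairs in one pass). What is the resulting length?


Input: edbedbdb
Stack-based adjacent duplicate removal:
  Read 'e': push. Stack: e
  Read 'd': push. Stack: ed
  Read 'b': push. Stack: edb
  Read 'e': push. Stack: edbe
  Read 'd': push. Stack: edbed
  Read 'b': push. Stack: edbedb
  Read 'd': push. Stack: edbedbd
  Read 'b': push. Stack: edbedbdb
Final stack: "edbedbdb" (length 8)

8


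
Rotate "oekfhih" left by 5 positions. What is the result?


Input: "oekfhih", rotate left by 5
First 5 characters: "oekfh"
Remaining characters: "ih"
Concatenate remaining + first: "ih" + "oekfh" = "ihoekfh"

ihoekfh


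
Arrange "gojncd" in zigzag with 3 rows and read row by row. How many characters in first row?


Zigzag "gojncd" into 3 rows:
Placing characters:
  'g' => row 0
  'o' => row 1
  'j' => row 2
  'n' => row 1
  'c' => row 0
  'd' => row 1
Rows:
  Row 0: "gc"
  Row 1: "ond"
  Row 2: "j"
First row length: 2

2


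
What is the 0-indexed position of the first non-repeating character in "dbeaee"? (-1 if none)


Input: dbeaee
Character frequencies:
  'a': 1
  'b': 1
  'd': 1
  'e': 3
Scanning left to right for freq == 1:
  Position 0 ('d'): unique! => answer = 0

0


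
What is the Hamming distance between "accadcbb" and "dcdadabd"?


Comparing "accadcbb" and "dcdadabd" position by position:
  Position 0: 'a' vs 'd' => differ
  Position 1: 'c' vs 'c' => same
  Position 2: 'c' vs 'd' => differ
  Position 3: 'a' vs 'a' => same
  Position 4: 'd' vs 'd' => same
  Position 5: 'c' vs 'a' => differ
  Position 6: 'b' vs 'b' => same
  Position 7: 'b' vs 'd' => differ
Total differences (Hamming distance): 4

4


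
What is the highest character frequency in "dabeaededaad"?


Input: dabeaededaad
Character counts:
  'a': 4
  'b': 1
  'd': 4
  'e': 3
Maximum frequency: 4

4


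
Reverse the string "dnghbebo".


Input: dnghbebo
Reading characters right to left:
  Position 7: 'o'
  Position 6: 'b'
  Position 5: 'e'
  Position 4: 'b'
  Position 3: 'h'
  Position 2: 'g'
  Position 1: 'n'
  Position 0: 'd'
Reversed: obebhgnd

obebhgnd


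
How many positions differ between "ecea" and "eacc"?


Comparing "ecea" and "eacc" position by position:
  Position 0: 'e' vs 'e' => same
  Position 1: 'c' vs 'a' => DIFFER
  Position 2: 'e' vs 'c' => DIFFER
  Position 3: 'a' vs 'c' => DIFFER
Positions that differ: 3

3


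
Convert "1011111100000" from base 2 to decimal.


Input: "1011111100000" in base 2
Positional expansion:
  Digit '1' (value 1) x 2^12 = 4096
  Digit '0' (value 0) x 2^11 = 0
  Digit '1' (value 1) x 2^10 = 1024
  Digit '1' (value 1) x 2^9 = 512
  Digit '1' (value 1) x 2^8 = 256
  Digit '1' (value 1) x 2^7 = 128
  Digit '1' (value 1) x 2^6 = 64
  Digit '1' (value 1) x 2^5 = 32
  Digit '0' (value 0) x 2^4 = 0
  Digit '0' (value 0) x 2^3 = 0
  Digit '0' (value 0) x 2^2 = 0
  Digit '0' (value 0) x 2^1 = 0
  Digit '0' (value 0) x 2^0 = 0
Sum = 6112

6112


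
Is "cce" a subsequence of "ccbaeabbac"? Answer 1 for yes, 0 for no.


Check if "cce" is a subsequence of "ccbaeabbac"
Greedy scan:
  Position 0 ('c'): matches sub[0] = 'c'
  Position 1 ('c'): matches sub[1] = 'c'
  Position 2 ('b'): no match needed
  Position 3 ('a'): no match needed
  Position 4 ('e'): matches sub[2] = 'e'
  Position 5 ('a'): no match needed
  Position 6 ('b'): no match needed
  Position 7 ('b'): no match needed
  Position 8 ('a'): no match needed
  Position 9 ('c'): no match needed
All 3 characters matched => is a subsequence

1


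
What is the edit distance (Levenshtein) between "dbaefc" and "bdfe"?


Computing edit distance: "dbaefc" -> "bdfe"
DP table:
           b    d    f    e
      0    1    2    3    4
  d   1    1    1    2    3
  b   2    1    2    2    3
  a   3    2    2    3    3
  e   4    3    3    3    3
  f   5    4    4    3    4
  c   6    5    5    4    4
Edit distance = dp[6][4] = 4

4


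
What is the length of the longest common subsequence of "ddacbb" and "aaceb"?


LCS of "ddacbb" and "aaceb"
DP table:
           a    a    c    e    b
      0    0    0    0    0    0
  d   0    0    0    0    0    0
  d   0    0    0    0    0    0
  a   0    1    1    1    1    1
  c   0    1    1    2    2    2
  b   0    1    1    2    2    3
  b   0    1    1    2    2    3
LCS length = dp[6][5] = 3

3


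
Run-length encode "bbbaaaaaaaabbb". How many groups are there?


Input: bbbaaaaaaaabbb
Scanning for consecutive runs:
  Group 1: 'b' x 3 (positions 0-2)
  Group 2: 'a' x 8 (positions 3-10)
  Group 3: 'b' x 3 (positions 11-13)
Total groups: 3

3


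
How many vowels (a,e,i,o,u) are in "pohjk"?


Input: pohjk
Checking each character:
  'p' at position 0: consonant
  'o' at position 1: vowel (running total: 1)
  'h' at position 2: consonant
  'j' at position 3: consonant
  'k' at position 4: consonant
Total vowels: 1

1


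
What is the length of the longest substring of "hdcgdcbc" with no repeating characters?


Input: "hdcgdcbc"
Sliding window (track last position of each char):
  Position 0 ('h'): window [0,0] length 1 -- new best
  Position 1 ('d'): window [0,1] length 2 -- new best
  Position 2 ('c'): window [0,2] length 3 -- new best
  Position 3 ('g'): window [0,3] length 4 -- new best
  Position 4 ('d'): repeat (last at 1), move window start to 2
  Position 4 ('d'): window [2,4] length 3
  Position 5 ('c'): repeat (last at 2), move window start to 3
  Position 5 ('c'): window [3,5] length 3
  Position 6 ('b'): window [3,6] length 4
  Position 7 ('c'): repeat (last at 5), move window start to 6
  Position 7 ('c'): window [6,7] length 2
Longest substring with no repeats: "hdcg" with length 4

4


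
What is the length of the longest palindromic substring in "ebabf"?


Input: "ebabf"
Checking substrings for palindromes:
  [1:4] "bab" (len 3) => palindrome
Longest palindromic substring: "bab" with length 3

3


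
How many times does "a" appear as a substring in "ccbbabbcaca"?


Searching for "a" in "ccbbabbcaca"
Scanning each position:
  Position 0: "c" => no
  Position 1: "c" => no
  Position 2: "b" => no
  Position 3: "b" => no
  Position 4: "a" => MATCH
  Position 5: "b" => no
  Position 6: "b" => no
  Position 7: "c" => no
  Position 8: "a" => MATCH
  Position 9: "c" => no
  Position 10: "a" => MATCH
Total occurrences: 3

3


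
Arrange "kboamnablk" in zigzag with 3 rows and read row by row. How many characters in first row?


Zigzag "kboamnablk" into 3 rows:
Placing characters:
  'k' => row 0
  'b' => row 1
  'o' => row 2
  'a' => row 1
  'm' => row 0
  'n' => row 1
  'a' => row 2
  'b' => row 1
  'l' => row 0
  'k' => row 1
Rows:
  Row 0: "kml"
  Row 1: "banbk"
  Row 2: "oa"
First row length: 3

3


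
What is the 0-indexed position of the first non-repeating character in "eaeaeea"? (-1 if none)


Input: eaeaeea
Character frequencies:
  'a': 3
  'e': 4
Scanning left to right for freq == 1:
  Position 0 ('e'): freq=4, skip
  Position 1 ('a'): freq=3, skip
  Position 2 ('e'): freq=4, skip
  Position 3 ('a'): freq=3, skip
  Position 4 ('e'): freq=4, skip
  Position 5 ('e'): freq=4, skip
  Position 6 ('a'): freq=3, skip
  No unique character found => answer = -1

-1


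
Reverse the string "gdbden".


Input: gdbden
Reading characters right to left:
  Position 5: 'n'
  Position 4: 'e'
  Position 3: 'd'
  Position 2: 'b'
  Position 1: 'd'
  Position 0: 'g'
Reversed: nedbdg

nedbdg


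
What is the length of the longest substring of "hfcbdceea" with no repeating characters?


Input: "hfcbdceea"
Sliding window (track last position of each char):
  Position 0 ('h'): window [0,0] length 1 -- new best
  Position 1 ('f'): window [0,1] length 2 -- new best
  Position 2 ('c'): window [0,2] length 3 -- new best
  Position 3 ('b'): window [0,3] length 4 -- new best
  Position 4 ('d'): window [0,4] length 5 -- new best
  Position 5 ('c'): repeat (last at 2), move window start to 3
  Position 5 ('c'): window [3,5] length 3
  Position 6 ('e'): window [3,6] length 4
  Position 7 ('e'): repeat (last at 6), move window start to 7
  Position 7 ('e'): window [7,7] length 1
  Position 8 ('a'): window [7,8] length 2
Longest substring with no repeats: "hfcbd" with length 5

5


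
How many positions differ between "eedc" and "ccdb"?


Comparing "eedc" and "ccdb" position by position:
  Position 0: 'e' vs 'c' => DIFFER
  Position 1: 'e' vs 'c' => DIFFER
  Position 2: 'd' vs 'd' => same
  Position 3: 'c' vs 'b' => DIFFER
Positions that differ: 3

3


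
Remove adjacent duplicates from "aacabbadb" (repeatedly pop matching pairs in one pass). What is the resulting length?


Input: aacabbadb
Stack-based adjacent duplicate removal:
  Read 'a': push. Stack: a
  Read 'a': matches stack top 'a' => pop. Stack: (empty)
  Read 'c': push. Stack: c
  Read 'a': push. Stack: ca
  Read 'b': push. Stack: cab
  Read 'b': matches stack top 'b' => pop. Stack: ca
  Read 'a': matches stack top 'a' => pop. Stack: c
  Read 'd': push. Stack: cd
  Read 'b': push. Stack: cdb
Final stack: "cdb" (length 3)

3


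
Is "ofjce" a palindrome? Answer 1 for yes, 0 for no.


Input: ofjce
Reversed: ecjfo
  Compare pos 0 ('o') with pos 4 ('e'): MISMATCH
  Compare pos 1 ('f') with pos 3 ('c'): MISMATCH
Result: not a palindrome

0


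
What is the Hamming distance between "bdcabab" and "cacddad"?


Comparing "bdcabab" and "cacddad" position by position:
  Position 0: 'b' vs 'c' => differ
  Position 1: 'd' vs 'a' => differ
  Position 2: 'c' vs 'c' => same
  Position 3: 'a' vs 'd' => differ
  Position 4: 'b' vs 'd' => differ
  Position 5: 'a' vs 'a' => same
  Position 6: 'b' vs 'd' => differ
Total differences (Hamming distance): 5

5


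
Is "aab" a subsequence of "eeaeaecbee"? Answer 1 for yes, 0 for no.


Check if "aab" is a subsequence of "eeaeaecbee"
Greedy scan:
  Position 0 ('e'): no match needed
  Position 1 ('e'): no match needed
  Position 2 ('a'): matches sub[0] = 'a'
  Position 3 ('e'): no match needed
  Position 4 ('a'): matches sub[1] = 'a'
  Position 5 ('e'): no match needed
  Position 6 ('c'): no match needed
  Position 7 ('b'): matches sub[2] = 'b'
  Position 8 ('e'): no match needed
  Position 9 ('e'): no match needed
All 3 characters matched => is a subsequence

1


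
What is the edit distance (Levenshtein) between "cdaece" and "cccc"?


Computing edit distance: "cdaece" -> "cccc"
DP table:
           c    c    c    c
      0    1    2    3    4
  c   1    0    1    2    3
  d   2    1    1    2    3
  a   3    2    2    2    3
  e   4    3    3    3    3
  c   5    4    3    3    3
  e   6    5    4    4    4
Edit distance = dp[6][4] = 4

4


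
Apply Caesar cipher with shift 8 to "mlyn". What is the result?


Caesar cipher: shift "mlyn" by 8
  'm' (pos 12) + 8 = pos 20 = 'u'
  'l' (pos 11) + 8 = pos 19 = 't'
  'y' (pos 24) + 8 = pos 6 = 'g'
  'n' (pos 13) + 8 = pos 21 = 'v'
Result: utgv

utgv


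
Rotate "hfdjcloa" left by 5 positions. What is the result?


Input: "hfdjcloa", rotate left by 5
First 5 characters: "hfdjc"
Remaining characters: "loa"
Concatenate remaining + first: "loa" + "hfdjc" = "loahfdjc"

loahfdjc


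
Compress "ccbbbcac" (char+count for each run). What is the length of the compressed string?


Input: ccbbbcac
Runs:
  'c' x 2 => "c2"
  'b' x 3 => "b3"
  'c' x 1 => "c1"
  'a' x 1 => "a1"
  'c' x 1 => "c1"
Compressed: "c2b3c1a1c1"
Compressed length: 10

10


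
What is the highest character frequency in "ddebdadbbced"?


Input: ddebdadbbced
Character counts:
  'a': 1
  'b': 3
  'c': 1
  'd': 5
  'e': 2
Maximum frequency: 5

5


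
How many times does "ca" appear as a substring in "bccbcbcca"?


Searching for "ca" in "bccbcbcca"
Scanning each position:
  Position 0: "bc" => no
  Position 1: "cc" => no
  Position 2: "cb" => no
  Position 3: "bc" => no
  Position 4: "cb" => no
  Position 5: "bc" => no
  Position 6: "cc" => no
  Position 7: "ca" => MATCH
Total occurrences: 1

1


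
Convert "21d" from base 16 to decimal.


Input: "21d" in base 16
Positional expansion:
  Digit '2' (value 2) x 16^2 = 512
  Digit '1' (value 1) x 16^1 = 16
  Digit 'd' (value 13) x 16^0 = 13
Sum = 541

541


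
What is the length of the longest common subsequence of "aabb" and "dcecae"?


LCS of "aabb" and "dcecae"
DP table:
           d    c    e    c    a    e
      0    0    0    0    0    0    0
  a   0    0    0    0    0    1    1
  a   0    0    0    0    0    1    1
  b   0    0    0    0    0    1    1
  b   0    0    0    0    0    1    1
LCS length = dp[4][6] = 1

1


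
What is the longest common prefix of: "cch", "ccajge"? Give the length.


Words: cch, ccajge
  Position 0: all 'c' => match
  Position 1: all 'c' => match
  Position 2: ('h', 'a') => mismatch, stop
LCP = "cc" (length 2)

2


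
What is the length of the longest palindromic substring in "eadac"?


Input: "eadac"
Checking substrings for palindromes:
  [1:4] "ada" (len 3) => palindrome
Longest palindromic substring: "ada" with length 3

3


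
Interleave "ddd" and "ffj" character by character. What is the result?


Interleaving "ddd" and "ffj":
  Position 0: 'd' from first, 'f' from second => "df"
  Position 1: 'd' from first, 'f' from second => "df"
  Position 2: 'd' from first, 'j' from second => "dj"
Result: dfdfdj

dfdfdj


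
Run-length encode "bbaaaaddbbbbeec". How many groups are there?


Input: bbaaaaddbbbbeec
Scanning for consecutive runs:
  Group 1: 'b' x 2 (positions 0-1)
  Group 2: 'a' x 4 (positions 2-5)
  Group 3: 'd' x 2 (positions 6-7)
  Group 4: 'b' x 4 (positions 8-11)
  Group 5: 'e' x 2 (positions 12-13)
  Group 6: 'c' x 1 (positions 14-14)
Total groups: 6

6


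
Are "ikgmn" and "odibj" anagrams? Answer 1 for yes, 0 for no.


Strings: "ikgmn", "odibj"
Sorted first:  gikmn
Sorted second: bdijo
Differ at position 0: 'g' vs 'b' => not anagrams

0


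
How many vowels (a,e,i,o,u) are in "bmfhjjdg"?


Input: bmfhjjdg
Checking each character:
  'b' at position 0: consonant
  'm' at position 1: consonant
  'f' at position 2: consonant
  'h' at position 3: consonant
  'j' at position 4: consonant
  'j' at position 5: consonant
  'd' at position 6: consonant
  'g' at position 7: consonant
Total vowels: 0

0


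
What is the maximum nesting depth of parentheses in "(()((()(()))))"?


Input: "(()((()(()))))"
Tracking depth:
  Position 0 '(': depth becomes 1
  Position 1 '(': depth becomes 2
  Position 2 ')': depth becomes 1
  Position 3 '(': depth becomes 2
  Position 4 '(': depth becomes 3
  Position 5 '(': depth becomes 4
  Position 6 ')': depth becomes 3
  Position 7 '(': depth becomes 4
  Position 8 '(': depth becomes 5
  Position 9 ')': depth becomes 4
  Position 10 ')': depth becomes 3
  Position 11 ')': depth becomes 2
  Position 12 ')': depth becomes 1
  Position 13 ')': depth becomes 0
Maximum depth reached: 5

5


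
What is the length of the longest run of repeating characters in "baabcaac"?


Input: "baabcaac"
Scanning for longest run:
  Position 1 ('a'): new char, reset run to 1
  Position 2 ('a'): continues run of 'a', length=2
  Position 3 ('b'): new char, reset run to 1
  Position 4 ('c'): new char, reset run to 1
  Position 5 ('a'): new char, reset run to 1
  Position 6 ('a'): continues run of 'a', length=2
  Position 7 ('c'): new char, reset run to 1
Longest run: 'a' with length 2

2


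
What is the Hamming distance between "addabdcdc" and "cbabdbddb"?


Comparing "addabdcdc" and "cbabdbddb" position by position:
  Position 0: 'a' vs 'c' => differ
  Position 1: 'd' vs 'b' => differ
  Position 2: 'd' vs 'a' => differ
  Position 3: 'a' vs 'b' => differ
  Position 4: 'b' vs 'd' => differ
  Position 5: 'd' vs 'b' => differ
  Position 6: 'c' vs 'd' => differ
  Position 7: 'd' vs 'd' => same
  Position 8: 'c' vs 'b' => differ
Total differences (Hamming distance): 8

8


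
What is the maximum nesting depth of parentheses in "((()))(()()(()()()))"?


Input: "((()))(()()(()()()))"
Tracking depth:
  Position 0 '(': depth becomes 1
  Position 1 '(': depth becomes 2
  Position 2 '(': depth becomes 3
  Position 3 ')': depth becomes 2
  Position 4 ')': depth becomes 1
  Position 5 ')': depth becomes 0
  Position 6 '(': depth becomes 1
  Position 7 '(': depth becomes 2
  Position 8 ')': depth becomes 1
  Position 9 '(': depth becomes 2
  Position 10 ')': depth becomes 1
  Position 11 '(': depth becomes 2
  Position 12 '(': depth becomes 3
  Position 13 ')': depth becomes 2
  Position 14 '(': depth becomes 3
  Position 15 ')': depth becomes 2
  Position 16 '(': depth becomes 3
  Position 17 ')': depth becomes 2
  Position 18 ')': depth becomes 1
  Position 19 ')': depth becomes 0
Maximum depth reached: 3

3


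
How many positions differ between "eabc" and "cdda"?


Comparing "eabc" and "cdda" position by position:
  Position 0: 'e' vs 'c' => DIFFER
  Position 1: 'a' vs 'd' => DIFFER
  Position 2: 'b' vs 'd' => DIFFER
  Position 3: 'c' vs 'a' => DIFFER
Positions that differ: 4

4


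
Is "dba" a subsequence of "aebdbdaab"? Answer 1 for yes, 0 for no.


Check if "dba" is a subsequence of "aebdbdaab"
Greedy scan:
  Position 0 ('a'): no match needed
  Position 1 ('e'): no match needed
  Position 2 ('b'): no match needed
  Position 3 ('d'): matches sub[0] = 'd'
  Position 4 ('b'): matches sub[1] = 'b'
  Position 5 ('d'): no match needed
  Position 6 ('a'): matches sub[2] = 'a'
  Position 7 ('a'): no match needed
  Position 8 ('b'): no match needed
All 3 characters matched => is a subsequence

1


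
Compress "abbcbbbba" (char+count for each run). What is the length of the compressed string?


Input: abbcbbbba
Runs:
  'a' x 1 => "a1"
  'b' x 2 => "b2"
  'c' x 1 => "c1"
  'b' x 4 => "b4"
  'a' x 1 => "a1"
Compressed: "a1b2c1b4a1"
Compressed length: 10

10


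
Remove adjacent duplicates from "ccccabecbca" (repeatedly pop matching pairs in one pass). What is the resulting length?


Input: ccccabecbca
Stack-based adjacent duplicate removal:
  Read 'c': push. Stack: c
  Read 'c': matches stack top 'c' => pop. Stack: (empty)
  Read 'c': push. Stack: c
  Read 'c': matches stack top 'c' => pop. Stack: (empty)
  Read 'a': push. Stack: a
  Read 'b': push. Stack: ab
  Read 'e': push. Stack: abe
  Read 'c': push. Stack: abec
  Read 'b': push. Stack: abecb
  Read 'c': push. Stack: abecbc
  Read 'a': push. Stack: abecbca
Final stack: "abecbca" (length 7)

7


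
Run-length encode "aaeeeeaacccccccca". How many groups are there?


Input: aaeeeeaacccccccca
Scanning for consecutive runs:
  Group 1: 'a' x 2 (positions 0-1)
  Group 2: 'e' x 4 (positions 2-5)
  Group 3: 'a' x 2 (positions 6-7)
  Group 4: 'c' x 8 (positions 8-15)
  Group 5: 'a' x 1 (positions 16-16)
Total groups: 5

5


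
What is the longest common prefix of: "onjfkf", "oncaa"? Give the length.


Words: onjfkf, oncaa
  Position 0: all 'o' => match
  Position 1: all 'n' => match
  Position 2: ('j', 'c') => mismatch, stop
LCP = "on" (length 2)

2


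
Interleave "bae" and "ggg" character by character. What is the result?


Interleaving "bae" and "ggg":
  Position 0: 'b' from first, 'g' from second => "bg"
  Position 1: 'a' from first, 'g' from second => "ag"
  Position 2: 'e' from first, 'g' from second => "eg"
Result: bgageg

bgageg


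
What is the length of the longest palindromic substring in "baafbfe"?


Input: "baafbfe"
Checking substrings for palindromes:
  [3:6] "fbf" (len 3) => palindrome
  [1:3] "aa" (len 2) => palindrome
Longest palindromic substring: "fbf" with length 3

3


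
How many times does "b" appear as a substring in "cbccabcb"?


Searching for "b" in "cbccabcb"
Scanning each position:
  Position 0: "c" => no
  Position 1: "b" => MATCH
  Position 2: "c" => no
  Position 3: "c" => no
  Position 4: "a" => no
  Position 5: "b" => MATCH
  Position 6: "c" => no
  Position 7: "b" => MATCH
Total occurrences: 3

3


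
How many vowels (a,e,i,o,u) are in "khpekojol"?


Input: khpekojol
Checking each character:
  'k' at position 0: consonant
  'h' at position 1: consonant
  'p' at position 2: consonant
  'e' at position 3: vowel (running total: 1)
  'k' at position 4: consonant
  'o' at position 5: vowel (running total: 2)
  'j' at position 6: consonant
  'o' at position 7: vowel (running total: 3)
  'l' at position 8: consonant
Total vowels: 3

3


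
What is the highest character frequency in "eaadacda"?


Input: eaadacda
Character counts:
  'a': 4
  'c': 1
  'd': 2
  'e': 1
Maximum frequency: 4

4


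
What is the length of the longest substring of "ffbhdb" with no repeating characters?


Input: "ffbhdb"
Sliding window (track last position of each char):
  Position 0 ('f'): window [0,0] length 1 -- new best
  Position 1 ('f'): repeat (last at 0), move window start to 1
  Position 1 ('f'): window [1,1] length 1
  Position 2 ('b'): window [1,2] length 2 -- new best
  Position 3 ('h'): window [1,3] length 3 -- new best
  Position 4 ('d'): window [1,4] length 4 -- new best
  Position 5 ('b'): repeat (last at 2), move window start to 3
  Position 5 ('b'): window [3,5] length 3
Longest substring with no repeats: "fbhd" with length 4

4


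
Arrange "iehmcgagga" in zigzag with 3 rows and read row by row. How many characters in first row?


Zigzag "iehmcgagga" into 3 rows:
Placing characters:
  'i' => row 0
  'e' => row 1
  'h' => row 2
  'm' => row 1
  'c' => row 0
  'g' => row 1
  'a' => row 2
  'g' => row 1
  'g' => row 0
  'a' => row 1
Rows:
  Row 0: "icg"
  Row 1: "emgga"
  Row 2: "ha"
First row length: 3

3


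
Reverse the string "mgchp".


Input: mgchp
Reading characters right to left:
  Position 4: 'p'
  Position 3: 'h'
  Position 2: 'c'
  Position 1: 'g'
  Position 0: 'm'
Reversed: phcgm

phcgm


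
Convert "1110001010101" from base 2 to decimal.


Input: "1110001010101" in base 2
Positional expansion:
  Digit '1' (value 1) x 2^12 = 4096
  Digit '1' (value 1) x 2^11 = 2048
  Digit '1' (value 1) x 2^10 = 1024
  Digit '0' (value 0) x 2^9 = 0
  Digit '0' (value 0) x 2^8 = 0
  Digit '0' (value 0) x 2^7 = 0
  Digit '1' (value 1) x 2^6 = 64
  Digit '0' (value 0) x 2^5 = 0
  Digit '1' (value 1) x 2^4 = 16
  Digit '0' (value 0) x 2^3 = 0
  Digit '1' (value 1) x 2^2 = 4
  Digit '0' (value 0) x 2^1 = 0
  Digit '1' (value 1) x 2^0 = 1
Sum = 7253

7253


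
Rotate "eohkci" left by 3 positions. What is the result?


Input: "eohkci", rotate left by 3
First 3 characters: "eoh"
Remaining characters: "kci"
Concatenate remaining + first: "kci" + "eoh" = "kcieoh"

kcieoh


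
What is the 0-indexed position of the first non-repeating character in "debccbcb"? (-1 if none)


Input: debccbcb
Character frequencies:
  'b': 3
  'c': 3
  'd': 1
  'e': 1
Scanning left to right for freq == 1:
  Position 0 ('d'): unique! => answer = 0

0


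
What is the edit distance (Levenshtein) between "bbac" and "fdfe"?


Computing edit distance: "bbac" -> "fdfe"
DP table:
           f    d    f    e
      0    1    2    3    4
  b   1    1    2    3    4
  b   2    2    2    3    4
  a   3    3    3    3    4
  c   4    4    4    4    4
Edit distance = dp[4][4] = 4

4


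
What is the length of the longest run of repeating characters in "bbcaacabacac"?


Input: "bbcaacabacac"
Scanning for longest run:
  Position 1 ('b'): continues run of 'b', length=2
  Position 2 ('c'): new char, reset run to 1
  Position 3 ('a'): new char, reset run to 1
  Position 4 ('a'): continues run of 'a', length=2
  Position 5 ('c'): new char, reset run to 1
  Position 6 ('a'): new char, reset run to 1
  Position 7 ('b'): new char, reset run to 1
  Position 8 ('a'): new char, reset run to 1
  Position 9 ('c'): new char, reset run to 1
  Position 10 ('a'): new char, reset run to 1
  Position 11 ('c'): new char, reset run to 1
Longest run: 'b' with length 2

2
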